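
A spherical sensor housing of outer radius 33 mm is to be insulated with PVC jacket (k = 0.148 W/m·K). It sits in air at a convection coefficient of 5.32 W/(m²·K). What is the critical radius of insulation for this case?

r_cr ≈ 55.6 mm

For a sphere r_cr = 2k/h = 2×0.148/5.32
r_cr = 55.6 mm; since the bare radius (33 mm) is below r_cr, adding a thin layer of insulation will *increase* heat loss.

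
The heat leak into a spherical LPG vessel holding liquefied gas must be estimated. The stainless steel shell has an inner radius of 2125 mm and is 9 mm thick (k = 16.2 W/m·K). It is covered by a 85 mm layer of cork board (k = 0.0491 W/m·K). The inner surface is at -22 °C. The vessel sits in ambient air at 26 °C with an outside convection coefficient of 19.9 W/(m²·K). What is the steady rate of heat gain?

Q ≈ 1600 W

Spherical conduction: R = (1/r_in − 1/r_out)/(4πk) per layer; series-sum.
R_stainless steel shell = (1/2.125 − 1/2.134)/(4π×16.2) = 9.749×10^-6 K/W
R_cork board = (1/2.134 − 1/2.219)/(4π×0.0491) = 0.02909 K/W
R_outer film = 1/(h·4πr_o²) = 1/(19.9×4π×2.219²) = 8.121×10^-4 K/W
R_total = 0.02991 K/W
Q = ΔT/R_total = 48/0.02991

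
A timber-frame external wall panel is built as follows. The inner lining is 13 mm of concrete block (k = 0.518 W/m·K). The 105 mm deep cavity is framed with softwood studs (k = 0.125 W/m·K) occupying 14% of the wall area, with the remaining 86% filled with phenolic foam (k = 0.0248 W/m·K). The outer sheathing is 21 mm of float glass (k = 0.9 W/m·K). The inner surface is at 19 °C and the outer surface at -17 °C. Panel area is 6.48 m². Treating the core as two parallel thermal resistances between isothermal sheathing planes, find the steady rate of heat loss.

Sheathing layers in series; stud and cavity paths in parallel between them.
R_inner = 0.013/(0.518×6.48) = 0.003873 K/W
R_stud  = 0.105/(0.125×0.14×6.48) = 0.9259 K/W
R_cav   = 0.105/(0.0248×0.86×6.48) = 0.7597 K/W
1/R_core = 1/R_stud + 1/R_cav → R_core = 0.4173 K/W
R_outer = 0.021/(0.9×6.48) = 0.003601 K/W
R_total = 0.4248 K/W
Q = ΔT/R_total = 36/0.4248

Q ≈ 84.7 W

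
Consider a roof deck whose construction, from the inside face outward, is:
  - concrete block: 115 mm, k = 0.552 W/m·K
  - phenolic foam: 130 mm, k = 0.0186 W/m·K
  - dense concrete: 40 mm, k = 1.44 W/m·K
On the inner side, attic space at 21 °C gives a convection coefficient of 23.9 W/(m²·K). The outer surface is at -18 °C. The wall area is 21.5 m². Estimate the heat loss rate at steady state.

Q ≈ 115 W

Thermal resistances in series:
R_inner film = 1/(h_i·A) = 1/(23.9×21.5) = 0.001946 K/W
R_concrete block = L/(kA) = 0.115/(0.552×21.5) = 0.00969 K/W
R_phenolic foam = L/(kA) = 0.13/(0.0186×21.5) = 0.3251 K/W
R_dense concrete = L/(kA) = 0.04/(1.44×21.5) = 0.001292 K/W
R_total = 0.338 K/W
Q = ΔT / R_total = 39 / 0.338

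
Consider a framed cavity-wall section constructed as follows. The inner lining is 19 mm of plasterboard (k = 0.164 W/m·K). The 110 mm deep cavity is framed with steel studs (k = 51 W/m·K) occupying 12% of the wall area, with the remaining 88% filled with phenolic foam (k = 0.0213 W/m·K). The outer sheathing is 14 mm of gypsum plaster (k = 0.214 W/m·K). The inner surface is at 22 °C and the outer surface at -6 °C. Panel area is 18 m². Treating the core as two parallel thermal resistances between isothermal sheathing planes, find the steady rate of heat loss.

Q ≈ 2530 W

Sheathing layers in series; stud and cavity paths in parallel between them.
R_inner = 0.019/(0.164×18) = 0.006436 K/W
R_stud  = 0.11/(51×0.12×18) = 9.985×10^-4 K/W
R_cav   = 0.11/(0.0213×0.88×18) = 0.326 K/W
1/R_core = 1/R_stud + 1/R_cav → R_core = 9.955×10^-4 K/W
R_outer = 0.014/(0.214×18) = 0.003634 K/W
R_total = 0.01107 K/W
Q = ΔT/R_total = 28/0.01107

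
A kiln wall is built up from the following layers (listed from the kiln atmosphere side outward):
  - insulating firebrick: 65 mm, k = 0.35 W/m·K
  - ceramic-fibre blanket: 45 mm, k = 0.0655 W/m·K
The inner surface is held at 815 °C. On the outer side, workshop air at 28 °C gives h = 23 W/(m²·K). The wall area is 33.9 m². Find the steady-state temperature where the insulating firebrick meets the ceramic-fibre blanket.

T ≈ 655 °C

Model the wall as resistances in series:
R_insulating firebrick = L/(kA) = 0.065/(0.35×33.9) = 0.005478 K/W
R_ceramic-fibre blanket = L/(kA) = 0.045/(0.0655×33.9) = 0.02027 K/W
R_outer film = 1/(h_o·A) = 1/(23×33.9) = 0.001283 K/W
R_total = 0.02703 K/W;  Q = ΔT/R_total = 787/0.02703 = 29120 W
T_interface = T_inner − Q·ΣR(inner→interface) = 815 − 29100×0.005478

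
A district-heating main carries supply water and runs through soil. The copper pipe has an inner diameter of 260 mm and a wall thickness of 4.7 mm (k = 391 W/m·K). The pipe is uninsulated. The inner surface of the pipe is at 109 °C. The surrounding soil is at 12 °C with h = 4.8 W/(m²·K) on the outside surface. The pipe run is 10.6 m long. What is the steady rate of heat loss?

Q ≈ 4180 W

Treating each annulus and film as a series resistance:
R_copper pipe wall = ln(134.7/130)/(2π×391×10.6) = 1.364×10^-6 K/W
R_outer film = 1/(h_o·2πr_oL) = 1/(4.8×2π×0.1347×10.6) = 0.02322 K/W
R_total = 0.02322 K/W
Q = ΔT/R_total = 97/0.02322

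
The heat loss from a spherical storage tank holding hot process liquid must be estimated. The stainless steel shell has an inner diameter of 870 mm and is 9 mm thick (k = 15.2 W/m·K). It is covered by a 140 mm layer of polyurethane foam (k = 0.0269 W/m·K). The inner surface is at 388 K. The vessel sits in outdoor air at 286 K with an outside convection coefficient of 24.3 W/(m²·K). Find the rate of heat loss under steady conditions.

Q ≈ 63.5 W

Each spherical layer contributes R = (1/r_i − 1/r_o)/(4πk):
R_stainless steel shell = (1/0.435 − 1/0.444)/(4π×15.2) = 2.44×10^-4 K/W
R_polyurethane foam = (1/0.444 − 1/0.584)/(4π×0.0269) = 1.597 K/W
R_outer film = 1/(h·4πr_o²) = 1/(24.3×4π×0.584²) = 0.009602 K/W
R_total = 1.607 K/W
Q = ΔT/R_total = 102/1.607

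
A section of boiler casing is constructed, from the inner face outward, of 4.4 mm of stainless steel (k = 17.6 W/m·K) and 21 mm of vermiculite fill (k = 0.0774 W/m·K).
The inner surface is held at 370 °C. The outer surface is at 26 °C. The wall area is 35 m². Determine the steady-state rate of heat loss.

Q ≈ 44300 W

Treating each layer as a thermal resistance in series:
R_stainless steel = L/(kA) = 0.0044/(17.6×35) = 7.143×10^-6 K/W
R_vermiculite fill = L/(kA) = 0.021/(0.0774×35) = 0.007752 K/W
R_total = 0.007759 K/W
Q = ΔT / R_total = 344 / 0.007759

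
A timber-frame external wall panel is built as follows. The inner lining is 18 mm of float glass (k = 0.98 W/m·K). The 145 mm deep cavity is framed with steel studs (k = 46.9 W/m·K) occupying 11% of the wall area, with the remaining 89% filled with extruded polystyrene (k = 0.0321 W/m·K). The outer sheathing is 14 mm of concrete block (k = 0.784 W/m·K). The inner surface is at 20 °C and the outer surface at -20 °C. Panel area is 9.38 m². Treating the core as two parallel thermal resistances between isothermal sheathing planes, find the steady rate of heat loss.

Q ≈ 5850 W

Sheathing layers in series; stud and cavity paths in parallel between them.
R_inner = 0.018/(0.98×9.38) = 0.001958 K/W
R_stud  = 0.145/(46.9×0.11×9.38) = 0.002996 K/W
R_cav   = 0.145/(0.0321×0.89×9.38) = 0.5411 K/W
1/R_core = 1/R_stud + 1/R_cav → R_core = 0.00298 K/W
R_outer = 0.014/(0.784×9.38) = 0.001904 K/W
R_total = 0.006842 K/W
Q = ΔT/R_total = 40/0.006842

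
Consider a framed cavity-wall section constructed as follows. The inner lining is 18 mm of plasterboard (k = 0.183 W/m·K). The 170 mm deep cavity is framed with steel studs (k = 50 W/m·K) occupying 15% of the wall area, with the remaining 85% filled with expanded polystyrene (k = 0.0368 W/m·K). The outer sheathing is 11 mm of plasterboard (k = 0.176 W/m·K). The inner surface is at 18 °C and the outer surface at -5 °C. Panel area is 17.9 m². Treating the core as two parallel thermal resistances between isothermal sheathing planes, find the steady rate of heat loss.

Sheathing layers in series; stud and cavity paths in parallel between them.
R_inner = 0.018/(0.183×17.9) = 0.005495 K/W
R_stud  = 0.17/(50×0.15×17.9) = 0.001266 K/W
R_cav   = 0.17/(0.0368×0.85×17.9) = 0.3036 K/W
1/R_core = 1/R_stud + 1/R_cav → R_core = 0.001261 K/W
R_outer = 0.011/(0.176×17.9) = 0.003492 K/W
R_total = 0.01025 K/W
Q = ΔT/R_total = 23/0.01025

Q ≈ 2240 W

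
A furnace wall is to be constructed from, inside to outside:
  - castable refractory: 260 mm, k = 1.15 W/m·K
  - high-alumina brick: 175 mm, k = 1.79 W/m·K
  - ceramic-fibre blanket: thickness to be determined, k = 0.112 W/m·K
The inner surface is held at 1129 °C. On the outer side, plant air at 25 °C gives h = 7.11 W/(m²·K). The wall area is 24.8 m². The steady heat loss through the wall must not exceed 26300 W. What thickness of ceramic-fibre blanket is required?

L ≈ 64.6 mm

Thermal resistances in series:
R_castable refractory = L/(kA) = 0.26/(1.15×24.8) = 0.009116 K/W
R_high-alumina brick = L/(kA) = 0.175/(1.79×24.8) = 0.003942 K/W
R_outer film = 1/(h_o·A) = 1/(7.11×24.8) = 0.005671 K/W
Sum of the known resistances R_other = 0.01873 K/W
Required total resistance R_tot = ΔT/Q_allow = 1104/26300 = 0.04198 K/W
R_ceramic-fibre blanket = R_tot − R_other = 0.02325 K/W
L = R·k·A = 0.02325×0.112×24.8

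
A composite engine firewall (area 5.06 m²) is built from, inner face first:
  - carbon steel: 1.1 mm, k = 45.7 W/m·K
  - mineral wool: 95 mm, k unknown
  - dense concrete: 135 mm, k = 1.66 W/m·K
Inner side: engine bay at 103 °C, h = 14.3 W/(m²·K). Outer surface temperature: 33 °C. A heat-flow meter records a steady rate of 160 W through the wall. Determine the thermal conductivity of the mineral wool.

Series thermal resistances:
R_inner film = 1/(h_i·A) = 1/(14.3×5.06) = 0.01382 K/W
R_carbon steel = L/(kA) = 0.0011/(45.7×5.06) = 4.757×10^-6 K/W
R_dense concrete = L/(kA) = 0.135/(1.66×5.06) = 0.01607 K/W
Sum of known resistances R_other = 0.0299 K/W
Total R = ΔT/Q = 70/160 = 0.4375 K/W
R_mineral wool = R_total − R_other = 0.4076 K/W
k = L/(R·A) = 0.095/(0.4076×5.06)

k ≈ 0.0461 W/(m·K)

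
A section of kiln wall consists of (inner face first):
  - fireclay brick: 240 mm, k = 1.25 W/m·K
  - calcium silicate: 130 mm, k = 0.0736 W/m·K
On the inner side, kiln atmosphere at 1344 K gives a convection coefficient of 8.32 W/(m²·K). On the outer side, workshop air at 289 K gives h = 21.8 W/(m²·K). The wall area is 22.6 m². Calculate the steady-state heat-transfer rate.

Series thermal resistances:
R_inner film = 1/(h_i·A) = 1/(8.32×22.6) = 0.005318 K/W
R_fireclay brick = L/(kA) = 0.24/(1.25×22.6) = 0.008496 K/W
R_calcium silicate = L/(kA) = 0.13/(0.0736×22.6) = 0.07816 K/W
R_outer film = 1/(h_o·A) = 1/(21.8×22.6) = 0.00203 K/W
R_total = 0.094 K/W
Q = ΔT / R_total = 1055 / 0.094

Q ≈ 11200 W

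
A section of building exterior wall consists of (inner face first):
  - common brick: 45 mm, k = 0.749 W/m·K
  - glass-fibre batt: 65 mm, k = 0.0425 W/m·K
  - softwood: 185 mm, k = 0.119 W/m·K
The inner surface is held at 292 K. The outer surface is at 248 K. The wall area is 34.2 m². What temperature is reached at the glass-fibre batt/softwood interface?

T ≈ 270 K

Thermal resistances in series:
R_common brick = L/(kA) = 0.045/(0.749×34.2) = 0.001757 K/W
R_glass-fibre batt = L/(kA) = 0.065/(0.0425×34.2) = 0.04472 K/W
R_softwood = L/(kA) = 0.185/(0.119×34.2) = 0.04546 K/W
R_total = 0.09193 K/W;  Q = ΔT/R_total = 44/0.09193 = 478.6 W
T_interface = T_inner − Q·ΣR(inner→interface) = 292 − 479×0.04648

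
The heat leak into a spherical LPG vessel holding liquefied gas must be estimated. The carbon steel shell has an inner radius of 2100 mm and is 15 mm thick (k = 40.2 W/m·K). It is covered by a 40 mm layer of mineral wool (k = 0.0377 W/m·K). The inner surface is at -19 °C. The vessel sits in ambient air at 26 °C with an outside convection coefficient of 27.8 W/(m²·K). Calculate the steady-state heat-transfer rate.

For a spherical shell R = (1/r₁ − 1/r₂)/(4πk); film R = 1/(h·4πr²). In series:
R_carbon steel shell = (1/2.1 − 1/2.115)/(4π×40.2) = 6.685×10^-6 K/W
R_mineral wool = (1/2.115 − 1/2.155)/(4π×0.0377) = 0.01852 K/W
R_outer film = 1/(h·4πr_o²) = 1/(27.8×4π×2.155²) = 6.164×10^-4 K/W
R_total = 0.01915 K/W
Q = ΔT/R_total = 45/0.01915

Q ≈ 2350 W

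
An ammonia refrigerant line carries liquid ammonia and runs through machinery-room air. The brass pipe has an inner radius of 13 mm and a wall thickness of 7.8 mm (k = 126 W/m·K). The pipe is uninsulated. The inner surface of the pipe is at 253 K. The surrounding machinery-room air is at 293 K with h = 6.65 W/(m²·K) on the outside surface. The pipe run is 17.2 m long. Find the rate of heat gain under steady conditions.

Q ≈ 598 W

Radial resistances (cylindrical: R_cond = ln(r_o/r_i)/(2πkL), R_conv = 1/(h·2πrL)):
R_brass pipe wall = ln(20.8/13)/(2π×126×17.2) = 3.452×10^-5 K/W
R_outer film = 1/(h_o·2πr_oL) = 1/(6.65×2π×0.0208×17.2) = 0.0669 K/W
R_total = 0.06693 K/W
Q = ΔT/R_total = 40/0.06693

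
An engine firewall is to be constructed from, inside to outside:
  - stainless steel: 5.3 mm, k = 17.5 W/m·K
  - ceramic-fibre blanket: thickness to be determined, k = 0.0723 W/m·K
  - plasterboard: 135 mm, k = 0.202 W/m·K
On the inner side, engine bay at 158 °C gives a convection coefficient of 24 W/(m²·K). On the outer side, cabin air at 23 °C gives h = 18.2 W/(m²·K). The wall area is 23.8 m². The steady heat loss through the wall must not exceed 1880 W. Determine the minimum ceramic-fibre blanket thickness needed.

Using the resistance-network approach (series):
R_inner film = 1/(h_i·A) = 1/(24×23.8) = 0.001751 K/W
R_stainless steel = L/(kA) = 0.0053/(17.5×23.8) = 1.273×10^-5 K/W
R_plasterboard = L/(kA) = 0.135/(0.202×23.8) = 0.02808 K/W
R_outer film = 1/(h_o·A) = 1/(18.2×23.8) = 0.002309 K/W
Sum of the known resistances R_other = 0.03215 K/W
Required total resistance R_tot = ΔT/Q_allow = 135/1880 = 0.07181 K/W
R_ceramic-fibre blanket = R_tot − R_other = 0.03966 K/W
L = R·k·A = 0.03966×0.0723×23.8

L ≈ 68.2 mm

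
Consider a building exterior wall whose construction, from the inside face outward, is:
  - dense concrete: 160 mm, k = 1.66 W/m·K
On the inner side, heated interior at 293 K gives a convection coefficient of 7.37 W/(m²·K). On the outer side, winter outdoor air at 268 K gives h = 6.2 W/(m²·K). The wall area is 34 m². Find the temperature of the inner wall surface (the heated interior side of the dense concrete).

Series thermal resistances:
R_inner film = 1/(h_i·A) = 1/(7.37×34) = 0.003991 K/W
R_dense concrete = L/(kA) = 0.16/(1.66×34) = 0.002835 K/W
R_outer film = 1/(h_o·A) = 1/(6.2×34) = 0.004744 K/W
R_total = 0.01157 K/W;  Q = ΔT/R_total = 25/0.01157 = 2161 W
T_interface = T_inner − Q·ΣR(inner→interface) = 293 − 2160×0.003991

T ≈ 284 K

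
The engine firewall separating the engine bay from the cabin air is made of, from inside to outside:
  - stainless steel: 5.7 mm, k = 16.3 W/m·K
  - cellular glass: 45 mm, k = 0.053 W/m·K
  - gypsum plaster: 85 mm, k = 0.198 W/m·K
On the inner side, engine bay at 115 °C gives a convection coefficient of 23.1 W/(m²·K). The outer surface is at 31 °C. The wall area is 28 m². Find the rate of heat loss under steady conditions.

Q ≈ 1780 W

Treating each layer as a thermal resistance in series:
R_inner film = 1/(h_i·A) = 1/(23.1×28) = 0.001546 K/W
R_stainless steel = L/(kA) = 0.0057/(16.3×28) = 1.249×10^-5 K/W
R_cellular glass = L/(kA) = 0.045/(0.053×28) = 0.03032 K/W
R_gypsum plaster = L/(kA) = 0.085/(0.198×28) = 0.01533 K/W
R_total = 0.04721 K/W
Q = ΔT / R_total = 84 / 0.04721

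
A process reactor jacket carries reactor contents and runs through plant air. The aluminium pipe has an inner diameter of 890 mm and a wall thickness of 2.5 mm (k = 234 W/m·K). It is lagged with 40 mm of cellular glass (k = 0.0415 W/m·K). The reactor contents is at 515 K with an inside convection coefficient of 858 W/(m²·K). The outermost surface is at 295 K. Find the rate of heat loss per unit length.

For a radial system each layer contributes R = ln(r_out/r_in)/(2πkL); films add R = 1/(hA).
R_inner film = 1/(h_i·2πr₁L) = 1/(858×2π×0.445×1) = 4.168×10^-4 K/W
R_aluminium pipe wall = ln(447.5/445)/(2π×234×1) = 3.81×10^-6 K/W
R_cellular glass = ln(487.5/447.5)/(2π×0.0415×1) = 0.3283 K/W
R_total = 0.3288 K/W
Q = ΔT/R_total = 220/0.3288

q′ ≈ 669 W/m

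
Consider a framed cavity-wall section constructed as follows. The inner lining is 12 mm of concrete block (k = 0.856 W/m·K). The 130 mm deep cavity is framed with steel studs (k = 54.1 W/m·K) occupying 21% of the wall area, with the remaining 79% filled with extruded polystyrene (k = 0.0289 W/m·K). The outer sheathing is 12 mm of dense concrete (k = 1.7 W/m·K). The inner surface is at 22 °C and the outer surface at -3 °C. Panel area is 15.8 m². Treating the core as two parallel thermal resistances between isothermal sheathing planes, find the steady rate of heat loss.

Q ≈ 12200 W

Sheathing layers in series; stud and cavity paths in parallel between them.
R_inner = 0.012/(0.856×15.8) = 8.873×10^-4 K/W
R_stud  = 0.13/(54.1×0.21×15.8) = 7.242×10^-4 K/W
R_cav   = 0.13/(0.0289×0.79×15.8) = 0.3604 K/W
1/R_core = 1/R_stud + 1/R_cav → R_core = 7.228×10^-4 K/W
R_outer = 0.012/(1.7×15.8) = 4.468×10^-4 K/W
R_total = 0.002057 K/W
Q = ΔT/R_total = 25/0.002057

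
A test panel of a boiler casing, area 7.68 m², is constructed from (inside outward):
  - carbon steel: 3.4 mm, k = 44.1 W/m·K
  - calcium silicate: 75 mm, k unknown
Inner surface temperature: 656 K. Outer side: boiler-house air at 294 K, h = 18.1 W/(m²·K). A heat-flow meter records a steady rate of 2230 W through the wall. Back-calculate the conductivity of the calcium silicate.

Treating each layer as a thermal resistance in series:
R_carbon steel = L/(kA) = 0.0034/(44.1×7.68) = 1.004×10^-5 K/W
R_outer film = 1/(h_o·A) = 1/(18.1×7.68) = 0.007194 K/W
Sum of known resistances R_other = 0.007204 K/W
Total R = ΔT/Q = 362/2230 = 0.1623 K/W
R_calcium silicate = R_total − R_other = 0.1551 K/W
k = L/(R·A) = 0.075/(0.1551×7.68)

k ≈ 0.063 W/(m·K)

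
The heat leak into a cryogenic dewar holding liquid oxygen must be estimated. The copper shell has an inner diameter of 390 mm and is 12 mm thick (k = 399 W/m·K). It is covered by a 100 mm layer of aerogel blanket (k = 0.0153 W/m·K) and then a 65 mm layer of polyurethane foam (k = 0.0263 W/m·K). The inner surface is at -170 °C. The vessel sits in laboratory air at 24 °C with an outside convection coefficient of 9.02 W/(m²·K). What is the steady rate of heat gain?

For a spherical shell R = (1/r₁ − 1/r₂)/(4πk); film R = 1/(h·4πr²). In series:
R_copper shell = (1/0.195 − 1/0.207)/(4π×399) = 5.929×10^-5 K/W
R_aerogel blanket = (1/0.207 − 1/0.307)/(4π×0.0153) = 8.184 K/W
R_polyurethane foam = (1/0.307 − 1/0.372)/(4π×0.0263) = 1.722 K/W
R_outer film = 1/(h·4πr_o²) = 1/(9.02×4π×0.372²) = 0.06375 K/W
R_total = 9.97 K/W
Q = ΔT/R_total = 194/9.97

Q ≈ 19.5 W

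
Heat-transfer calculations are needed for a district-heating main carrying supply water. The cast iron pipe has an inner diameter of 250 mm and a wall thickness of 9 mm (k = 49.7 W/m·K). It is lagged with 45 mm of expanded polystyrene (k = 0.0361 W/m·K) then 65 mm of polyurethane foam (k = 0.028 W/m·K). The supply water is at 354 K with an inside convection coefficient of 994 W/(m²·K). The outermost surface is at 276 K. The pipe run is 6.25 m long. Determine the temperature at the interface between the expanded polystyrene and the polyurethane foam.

Radial resistances (cylindrical: R_cond = ln(r_o/r_i)/(2πkL), R_conv = 1/(h·2πrL)):
R_inner film = 1/(h_i·2πr₁L) = 1/(994×2π×0.125×6.25) = 2.049×10^-4 K/W
R_cast iron pipe wall = ln(134/125)/(2π×49.7×6.25) = 3.562×10^-5 K/W
R_expanded polystyrene = ln(179/134)/(2π×0.0361×6.25) = 0.2042 K/W
R_polyurethane foam = ln(244/179)/(2π×0.028×6.25) = 0.2817 K/W
R_total = 0.4862 K/W
Q = ΔT/R_total = 78/0.4862
Q = 160 W
T_interface = T_inner − Q·ΣR(inner→interface) = 354 − 160×0.2045

T ≈ 321 K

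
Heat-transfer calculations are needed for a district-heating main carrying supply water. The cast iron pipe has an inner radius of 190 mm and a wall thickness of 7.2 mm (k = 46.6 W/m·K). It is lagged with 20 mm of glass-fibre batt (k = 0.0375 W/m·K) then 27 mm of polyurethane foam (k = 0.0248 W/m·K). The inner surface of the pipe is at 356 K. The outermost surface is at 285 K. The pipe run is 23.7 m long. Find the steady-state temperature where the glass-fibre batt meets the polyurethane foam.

T ≈ 331 K

Per-layer cylindrical resistances, series-summed:
R_cast iron pipe wall = ln(197.2/190)/(2π×46.6×23.7) = 5.36×10^-6 K/W
R_glass-fibre batt = ln(217.2/197.2)/(2π×0.0375×23.7) = 0.0173 K/W
R_polyurethane foam = ln(244.2/217.2)/(2π×0.0248×23.7) = 0.03173 K/W
R_total = 0.04903 K/W
Q = ΔT/R_total = 71/0.04903
Q = 1450 W
T_interface = T_inner − Q·ΣR(inner→interface) = 356 − 1450×0.0173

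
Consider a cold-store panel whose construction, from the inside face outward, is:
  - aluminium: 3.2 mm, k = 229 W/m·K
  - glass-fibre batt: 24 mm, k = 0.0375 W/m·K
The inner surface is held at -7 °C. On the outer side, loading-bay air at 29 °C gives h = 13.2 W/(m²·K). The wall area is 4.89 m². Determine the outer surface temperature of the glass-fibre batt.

T ≈ 25.2 °C

Using the resistance-network approach (series):
R_aluminium = L/(kA) = 0.0032/(229×4.89) = 2.858×10^-6 K/W
R_glass-fibre batt = L/(kA) = 0.024/(0.0375×4.89) = 0.1309 K/W
R_outer film = 1/(h_o·A) = 1/(13.2×4.89) = 0.01549 K/W
R_total = 0.1464 K/W;  Q = ΔT/R_total = 36/0.1464 = 245.9 W
T_interface = T_inner + Q·ΣR(inner→interface) = -7 + 246×0.1309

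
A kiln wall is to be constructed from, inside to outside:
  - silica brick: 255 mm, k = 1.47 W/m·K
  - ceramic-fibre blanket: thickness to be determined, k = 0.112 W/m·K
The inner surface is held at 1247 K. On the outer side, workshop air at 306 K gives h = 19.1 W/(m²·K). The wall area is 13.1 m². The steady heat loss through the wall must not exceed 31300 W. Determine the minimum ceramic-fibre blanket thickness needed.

Using the resistance-network approach (series):
R_silica brick = L/(kA) = 0.255/(1.47×13.1) = 0.01324 K/W
R_outer film = 1/(h_o·A) = 1/(19.1×13.1) = 0.003997 K/W
Sum of the known resistances R_other = 0.01724 K/W
Required total resistance R_tot = ΔT/Q_allow = 941/31300 = 0.03006 K/W
R_ceramic-fibre blanket = R_tot − R_other = 0.01283 K/W
L = R·k·A = 0.01283×0.112×13.1

L ≈ 18.8 mm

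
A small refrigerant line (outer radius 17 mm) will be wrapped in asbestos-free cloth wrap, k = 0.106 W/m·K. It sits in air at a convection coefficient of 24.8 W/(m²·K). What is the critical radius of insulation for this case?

For a cylinder r_cr = k/h = 0.106/24.8
r_cr = 4.27 mm; since the bare radius (17 mm) is above r_cr, any added insulation will reduce heat loss.

r_cr ≈ 4.27 mm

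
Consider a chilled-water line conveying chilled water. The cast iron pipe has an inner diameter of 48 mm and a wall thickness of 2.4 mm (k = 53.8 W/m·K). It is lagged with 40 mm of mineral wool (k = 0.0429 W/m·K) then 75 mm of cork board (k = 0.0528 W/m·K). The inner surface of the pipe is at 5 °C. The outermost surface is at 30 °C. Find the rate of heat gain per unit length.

Treating each annulus and film as a series resistance:
R_cast iron pipe wall = ln(26.4/24)/(2π×53.8×1) = 2.82×10^-4 K/W
R_mineral wool = ln(66.4/26.4)/(2π×0.0429×1) = 3.422 K/W
R_cork board = ln(141.4/66.4)/(2π×0.0528×1) = 2.278 K/W
R_total = 5.701 K/W
Q = ΔT/R_total = 25/5.701

q′ ≈ 4.39 W/m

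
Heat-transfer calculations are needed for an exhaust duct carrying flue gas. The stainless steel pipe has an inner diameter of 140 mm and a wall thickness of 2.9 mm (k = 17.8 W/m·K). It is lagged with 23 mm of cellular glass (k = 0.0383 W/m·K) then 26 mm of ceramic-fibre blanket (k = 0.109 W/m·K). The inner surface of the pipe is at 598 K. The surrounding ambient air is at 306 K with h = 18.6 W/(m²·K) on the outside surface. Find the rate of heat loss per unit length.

Treating each annulus and film as a series resistance:
R_stainless steel pipe wall = ln(72.9/70)/(2π×17.8×1) = 3.63×10^-4 K/W
R_cellular glass = ln(95.9/72.9)/(2π×0.0383×1) = 1.14 K/W
R_ceramic-fibre blanket = ln(121.9/95.9)/(2π×0.109×1) = 0.3503 K/W
R_outer film = 1/(h_o·2πr_oL) = 1/(18.6×2π×0.1219×1) = 0.07019 K/W
R_total = 1.56 K/W
Q = ΔT/R_total = 292/1.56

q′ ≈ 187 W/m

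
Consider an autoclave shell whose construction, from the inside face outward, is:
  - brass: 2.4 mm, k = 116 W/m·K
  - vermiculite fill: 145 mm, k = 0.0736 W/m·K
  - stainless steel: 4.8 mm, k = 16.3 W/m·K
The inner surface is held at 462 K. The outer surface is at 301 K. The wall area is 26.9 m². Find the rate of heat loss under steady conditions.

Q ≈ 2200 W

Using the resistance-network approach (series):
R_brass = L/(kA) = 0.0024/(116×26.9) = 7.691×10^-7 K/W
R_vermiculite fill = L/(kA) = 0.145/(0.0736×26.9) = 0.07324 K/W
R_stainless steel = L/(kA) = 0.0048/(16.3×26.9) = 1.095×10^-5 K/W
R_total = 0.07325 K/W
Q = ΔT / R_total = 161 / 0.07325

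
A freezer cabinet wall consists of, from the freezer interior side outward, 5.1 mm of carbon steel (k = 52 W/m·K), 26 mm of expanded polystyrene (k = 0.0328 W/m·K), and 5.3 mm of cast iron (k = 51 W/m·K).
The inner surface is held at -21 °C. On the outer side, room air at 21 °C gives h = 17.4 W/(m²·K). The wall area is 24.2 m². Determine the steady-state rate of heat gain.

Using the resistance-network approach (series):
R_carbon steel = L/(kA) = 0.0051/(52×24.2) = 4.053×10^-6 K/W
R_expanded polystyrene = L/(kA) = 0.026/(0.0328×24.2) = 0.03276 K/W
R_cast iron = L/(kA) = 0.0053/(51×24.2) = 4.294×10^-6 K/W
R_outer film = 1/(h_o·A) = 1/(17.4×24.2) = 0.002375 K/W
R_total = 0.03514 K/W
Q = ΔT / R_total = 42 / 0.03514

Q ≈ 1200 W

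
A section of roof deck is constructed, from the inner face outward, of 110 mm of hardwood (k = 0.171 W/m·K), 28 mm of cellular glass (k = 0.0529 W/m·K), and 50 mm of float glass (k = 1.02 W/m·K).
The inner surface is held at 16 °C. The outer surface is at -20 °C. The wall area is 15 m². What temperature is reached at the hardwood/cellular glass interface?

T ≈ -2.96 °C

Model the wall as resistances in series:
R_hardwood = L/(kA) = 0.11/(0.171×15) = 0.04288 K/W
R_cellular glass = L/(kA) = 0.028/(0.0529×15) = 0.03529 K/W
R_float glass = L/(kA) = 0.05/(1.02×15) = 0.003268 K/W
R_total = 0.08144 K/W;  Q = ΔT/R_total = 36/0.08144 = 442 W
T_interface = T_inner − Q·ΣR(inner→interface) = 16 − 442×0.04288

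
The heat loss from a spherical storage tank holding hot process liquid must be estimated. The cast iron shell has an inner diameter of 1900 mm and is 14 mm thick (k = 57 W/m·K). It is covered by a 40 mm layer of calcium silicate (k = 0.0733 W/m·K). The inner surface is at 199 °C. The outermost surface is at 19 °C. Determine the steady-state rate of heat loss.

For a spherical shell R = (1/r₁ − 1/r₂)/(4πk); film R = 1/(h·4πr²). In series:
R_cast iron shell = (1/0.95 − 1/0.964)/(4π×57) = 2.134×10^-5 K/W
R_calcium silicate = (1/0.964 − 1/1.004)/(4π×0.0733) = 0.04487 K/W
R_total = 0.04489 K/W
Q = ΔT/R_total = 180/0.04489

Q ≈ 4010 W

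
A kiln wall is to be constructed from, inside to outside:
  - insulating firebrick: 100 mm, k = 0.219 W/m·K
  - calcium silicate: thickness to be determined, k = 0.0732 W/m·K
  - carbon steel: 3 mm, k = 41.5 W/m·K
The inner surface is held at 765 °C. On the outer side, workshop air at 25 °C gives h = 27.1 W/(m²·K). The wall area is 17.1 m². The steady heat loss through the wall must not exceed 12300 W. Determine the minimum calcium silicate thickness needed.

L ≈ 39.2 mm

Series thermal resistances:
R_insulating firebrick = L/(kA) = 0.1/(0.219×17.1) = 0.0267 K/W
R_carbon steel = L/(kA) = 0.003/(41.5×17.1) = 4.227×10^-6 K/W
R_outer film = 1/(h_o·A) = 1/(27.1×17.1) = 0.002158 K/W
Sum of the known resistances R_other = 0.02887 K/W
Required total resistance R_tot = ΔT/Q_allow = 740/12300 = 0.06016 K/W
R_calcium silicate = R_tot − R_other = 0.0313 K/W
L = R·k·A = 0.0313×0.0732×17.1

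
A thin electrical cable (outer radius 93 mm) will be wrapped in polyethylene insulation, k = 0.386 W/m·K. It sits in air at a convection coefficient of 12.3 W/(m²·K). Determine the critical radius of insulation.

r_cr ≈ 31.4 mm

For a cylinder r_cr = k/h = 0.386/12.3
r_cr = 31.4 mm; since the bare radius (93 mm) is above r_cr, any added insulation will reduce heat loss.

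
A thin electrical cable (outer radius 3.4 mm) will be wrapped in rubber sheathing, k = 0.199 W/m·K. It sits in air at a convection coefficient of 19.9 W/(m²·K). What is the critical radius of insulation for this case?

For a cylinder r_cr = k/h = 0.199/19.9
r_cr = 10 mm; since the bare radius (3.4 mm) is below r_cr, adding a thin layer of insulation will *increase* heat loss.

r_cr ≈ 10 mm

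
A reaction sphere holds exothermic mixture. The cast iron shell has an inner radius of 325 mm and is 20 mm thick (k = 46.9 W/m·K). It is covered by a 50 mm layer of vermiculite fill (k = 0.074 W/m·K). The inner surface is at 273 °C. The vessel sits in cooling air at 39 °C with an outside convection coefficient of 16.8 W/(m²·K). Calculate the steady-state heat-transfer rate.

Spherical conduction: R = (1/r_in − 1/r_out)/(4πk) per layer; series-sum.
R_cast iron shell = (1/0.325 − 1/0.345)/(4π×46.9) = 3.027×10^-4 K/W
R_vermiculite fill = (1/0.345 − 1/0.395)/(4π×0.074) = 0.3946 K/W
R_outer film = 1/(h·4πr_o²) = 1/(16.8×4π×0.395²) = 0.03036 K/W
R_total = 0.4252 K/W
Q = ΔT/R_total = 234/0.4252

Q ≈ 550 W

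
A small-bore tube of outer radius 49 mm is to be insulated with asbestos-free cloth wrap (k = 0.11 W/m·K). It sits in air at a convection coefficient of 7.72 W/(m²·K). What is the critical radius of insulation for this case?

r_cr ≈ 14.2 mm

For a cylinder r_cr = k/h = 0.11/7.72
r_cr = 14.2 mm; since the bare radius (49 mm) is above r_cr, any added insulation will reduce heat loss.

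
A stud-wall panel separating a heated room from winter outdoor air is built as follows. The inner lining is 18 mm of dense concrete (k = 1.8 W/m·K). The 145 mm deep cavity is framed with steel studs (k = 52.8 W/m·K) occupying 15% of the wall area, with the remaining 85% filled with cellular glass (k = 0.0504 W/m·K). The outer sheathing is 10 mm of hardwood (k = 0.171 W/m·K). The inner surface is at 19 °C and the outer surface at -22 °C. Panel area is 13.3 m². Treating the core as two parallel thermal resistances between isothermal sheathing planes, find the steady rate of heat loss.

Q ≈ 6290 W

Sheathing layers in series; stud and cavity paths in parallel between them.
R_inner = 0.018/(1.8×13.3) = 7.519×10^-4 K/W
R_stud  = 0.145/(52.8×0.15×13.3) = 0.001377 K/W
R_cav   = 0.145/(0.0504×0.85×13.3) = 0.2545 K/W
1/R_core = 1/R_stud + 1/R_cav → R_core = 0.001369 K/W
R_outer = 0.01/(0.171×13.3) = 0.004397 K/W
R_total = 0.006518 K/W
Q = ΔT/R_total = 41/0.006518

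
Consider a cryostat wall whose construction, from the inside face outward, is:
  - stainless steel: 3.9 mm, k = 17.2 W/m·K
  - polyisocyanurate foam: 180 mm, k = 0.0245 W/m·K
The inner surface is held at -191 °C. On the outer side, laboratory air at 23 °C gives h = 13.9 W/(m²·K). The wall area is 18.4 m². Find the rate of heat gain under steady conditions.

Q ≈ 531 W

Thermal resistances in series:
R_stainless steel = L/(kA) = 0.0039/(17.2×18.4) = 1.232×10^-5 K/W
R_polyisocyanurate foam = L/(kA) = 0.18/(0.0245×18.4) = 0.3993 K/W
R_outer film = 1/(h_o·A) = 1/(13.9×18.4) = 0.00391 K/W
R_total = 0.4032 K/W
Q = ΔT / R_total = 214 / 0.4032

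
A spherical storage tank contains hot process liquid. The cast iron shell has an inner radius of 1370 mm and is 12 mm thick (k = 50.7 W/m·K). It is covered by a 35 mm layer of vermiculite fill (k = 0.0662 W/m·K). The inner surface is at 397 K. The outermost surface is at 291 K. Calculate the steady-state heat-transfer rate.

Q ≈ 4930 W

Radial (spherical) resistances in series:
R_cast iron shell = (1/1.37 − 1/1.382)/(4π×50.7) = 9.948×10^-6 K/W
R_vermiculite fill = (1/1.382 − 1/1.417)/(4π×0.0662) = 0.02148 K/W
R_total = 0.02149 K/W
Q = ΔT/R_total = 106/0.02149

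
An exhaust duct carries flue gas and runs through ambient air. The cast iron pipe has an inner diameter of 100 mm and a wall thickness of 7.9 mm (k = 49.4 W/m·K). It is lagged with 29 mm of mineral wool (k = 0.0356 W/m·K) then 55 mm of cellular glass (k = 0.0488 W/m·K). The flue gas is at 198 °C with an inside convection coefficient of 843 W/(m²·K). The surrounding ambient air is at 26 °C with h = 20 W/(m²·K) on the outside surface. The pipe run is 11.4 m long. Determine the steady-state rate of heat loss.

For a radial system each layer contributes R = ln(r_out/r_in)/(2πkL); films add R = 1/(hA).
R_inner film = 1/(h_i·2πr₁L) = 1/(843×2π×0.05×11.4) = 3.312×10^-4 K/W
R_cast iron pipe wall = ln(57.9/50)/(2π×49.4×11.4) = 4.146×10^-5 K/W
R_mineral wool = ln(86.9/57.9)/(2π×0.0356×11.4) = 0.1592 K/W
R_cellular glass = ln(141.9/86.9)/(2π×0.0488×11.4) = 0.1403 K/W
R_outer film = 1/(h_o·2πr_oL) = 1/(20×2π×0.1419×11.4) = 0.004919 K/W
R_total = 0.3048 K/W
Q = ΔT/R_total = 172/0.3048

Q ≈ 564 W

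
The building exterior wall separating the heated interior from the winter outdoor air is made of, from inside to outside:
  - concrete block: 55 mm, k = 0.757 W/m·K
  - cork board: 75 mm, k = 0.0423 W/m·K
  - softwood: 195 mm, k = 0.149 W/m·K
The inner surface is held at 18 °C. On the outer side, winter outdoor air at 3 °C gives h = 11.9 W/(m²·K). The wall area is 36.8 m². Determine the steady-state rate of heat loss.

Q ≈ 170 W

Model the wall as resistances in series:
R_concrete block = L/(kA) = 0.055/(0.757×36.8) = 0.001974 K/W
R_cork board = L/(kA) = 0.075/(0.0423×36.8) = 0.04818 K/W
R_softwood = L/(kA) = 0.195/(0.149×36.8) = 0.03556 K/W
R_outer film = 1/(h_o·A) = 1/(11.9×36.8) = 0.002284 K/W
R_total = 0.088 K/W
Q = ΔT / R_total = 15 / 0.088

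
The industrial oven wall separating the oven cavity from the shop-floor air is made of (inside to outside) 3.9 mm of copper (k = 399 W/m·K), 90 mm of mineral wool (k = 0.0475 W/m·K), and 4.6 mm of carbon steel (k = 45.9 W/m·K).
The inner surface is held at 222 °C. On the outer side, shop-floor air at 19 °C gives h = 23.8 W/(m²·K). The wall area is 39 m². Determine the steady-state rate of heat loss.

Q ≈ 4090 W

Thermal resistances in series:
R_copper = L/(kA) = 0.0039/(399×39) = 2.506×10^-7 K/W
R_mineral wool = L/(kA) = 0.09/(0.0475×39) = 0.04858 K/W
R_carbon steel = L/(kA) = 0.0046/(45.9×39) = 2.57×10^-6 K/W
R_outer film = 1/(h_o·A) = 1/(23.8×39) = 0.001077 K/W
R_total = 0.04966 K/W
Q = ΔT / R_total = 203 / 0.04966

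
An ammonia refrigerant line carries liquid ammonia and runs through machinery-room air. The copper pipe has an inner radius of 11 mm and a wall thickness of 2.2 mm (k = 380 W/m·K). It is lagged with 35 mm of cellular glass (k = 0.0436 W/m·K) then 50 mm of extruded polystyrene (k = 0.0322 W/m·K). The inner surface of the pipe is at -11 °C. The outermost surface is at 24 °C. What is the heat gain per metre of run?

Cylindrical conduction, so R = ln(r₂/r₁)/(2πkL) per layer, in series:
R_copper pipe wall = ln(13.2/11)/(2π×380×1) = 7.636×10^-5 K/W
R_cellular glass = ln(48.2/13.2)/(2π×0.0436×1) = 4.728 K/W
R_extruded polystyrene = ln(98.2/48.2)/(2π×0.0322×1) = 3.517 K/W
R_total = 8.245 K/W
Q = ΔT/R_total = 35/8.245

q′ ≈ 4.24 W/m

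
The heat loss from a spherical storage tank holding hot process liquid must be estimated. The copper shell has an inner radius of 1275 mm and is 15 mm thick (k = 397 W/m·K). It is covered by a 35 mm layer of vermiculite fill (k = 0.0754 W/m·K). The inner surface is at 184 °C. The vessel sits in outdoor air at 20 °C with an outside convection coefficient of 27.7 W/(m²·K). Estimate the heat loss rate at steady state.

Q ≈ 7050 W

For a spherical shell R = (1/r₁ − 1/r₂)/(4πk); film R = 1/(h·4πr²). In series:
R_copper shell = (1/1.275 − 1/1.29)/(4π×397) = 1.828×10^-6 K/W
R_vermiculite fill = (1/1.29 − 1/1.325)/(4π×0.0754) = 0.02161 K/W
R_outer film = 1/(h·4πr_o²) = 1/(27.7×4π×1.325²) = 0.001636 K/W
R_total = 0.02325 K/W
Q = ΔT/R_total = 164/0.02325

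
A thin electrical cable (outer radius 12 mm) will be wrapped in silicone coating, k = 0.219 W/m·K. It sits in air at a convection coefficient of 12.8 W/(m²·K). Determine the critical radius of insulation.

r_cr ≈ 17.1 mm

For a cylinder r_cr = k/h = 0.219/12.8
r_cr = 17.1 mm; since the bare radius (12 mm) is below r_cr, adding a thin layer of insulation will *increase* heat loss.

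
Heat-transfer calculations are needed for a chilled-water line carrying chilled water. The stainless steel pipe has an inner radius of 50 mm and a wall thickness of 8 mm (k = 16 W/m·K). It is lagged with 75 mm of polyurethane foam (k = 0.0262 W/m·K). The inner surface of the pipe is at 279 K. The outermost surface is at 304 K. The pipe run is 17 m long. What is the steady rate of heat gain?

Treating each annulus and film as a series resistance:
R_stainless steel pipe wall = ln(58/50)/(2π×16×17) = 8.684×10^-5 K/W
R_polyurethane foam = ln(133/58)/(2π×0.0262×17) = 0.2966 K/W
R_total = 0.2966 K/W
Q = ΔT/R_total = 25/0.2966

Q ≈ 84.3 W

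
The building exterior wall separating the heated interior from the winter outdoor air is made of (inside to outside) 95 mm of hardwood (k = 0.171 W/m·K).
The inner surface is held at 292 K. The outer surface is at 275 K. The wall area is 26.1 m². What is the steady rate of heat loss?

Using the resistance-network approach (series):
R_hardwood = L/(kA) = 0.095/(0.171×26.1) = 0.02129 K/W
R_total = 0.02129 K/W
Q = ΔT / R_total = 17 / 0.02129

Q ≈ 799 W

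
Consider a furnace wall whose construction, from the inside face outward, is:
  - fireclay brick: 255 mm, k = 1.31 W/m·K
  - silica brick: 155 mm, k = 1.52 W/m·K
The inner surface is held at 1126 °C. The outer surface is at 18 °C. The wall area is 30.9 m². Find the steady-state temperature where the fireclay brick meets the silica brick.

Model the wall as resistances in series:
R_fireclay brick = L/(kA) = 0.255/(1.31×30.9) = 0.0063 K/W
R_silica brick = L/(kA) = 0.155/(1.52×30.9) = 0.0033 K/W
R_total = 0.0096 K/W;  Q = ΔT/R_total = 1108/0.0096 = 115400 W
T_interface = T_inner − Q·ΣR(inner→interface) = 1126 − 115000×0.0063

T ≈ 399 °C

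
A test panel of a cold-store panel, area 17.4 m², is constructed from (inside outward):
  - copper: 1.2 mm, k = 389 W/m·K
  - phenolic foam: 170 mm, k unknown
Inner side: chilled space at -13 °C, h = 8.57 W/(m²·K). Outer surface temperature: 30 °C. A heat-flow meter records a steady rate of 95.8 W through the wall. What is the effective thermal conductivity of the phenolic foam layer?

Thermal resistances in series:
R_inner film = 1/(h_i·A) = 1/(8.57×17.4) = 0.006706 K/W
R_copper = L/(kA) = 0.0012/(389×17.4) = 1.773×10^-7 K/W
Sum of known resistances R_other = 0.006706 K/W
Total R = ΔT/Q = 43/95.8 = 0.4489 K/W
R_phenolic foam = R_total − R_other = 0.4421 K/W
k = L/(R·A) = 0.17/(0.4421×17.4)

k ≈ 0.0221 W/(m·K)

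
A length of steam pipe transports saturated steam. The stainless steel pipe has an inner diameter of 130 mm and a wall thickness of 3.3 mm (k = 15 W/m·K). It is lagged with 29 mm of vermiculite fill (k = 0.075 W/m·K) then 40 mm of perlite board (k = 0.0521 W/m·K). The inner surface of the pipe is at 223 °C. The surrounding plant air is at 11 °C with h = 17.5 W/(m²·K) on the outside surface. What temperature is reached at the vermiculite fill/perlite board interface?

Treating each annulus and film as a series resistance:
R_stainless steel pipe wall = ln(68.3/65)/(2π×15×1) = 5.255×10^-4 K/W
R_vermiculite fill = ln(97.3/68.3)/(2π×0.075×1) = 0.751 K/W
R_perlite board = ln(137.3/97.3)/(2π×0.0521×1) = 1.052 K/W
R_outer film = 1/(h_o·2πr_oL) = 1/(17.5×2π×0.1373×1) = 0.06624 K/W
R_total = 1.87 K/W
Q = ΔT/R_total = 212/1.87
Q = 113 W/m
T_interface = T_inner − Q·ΣR(inner→interface) = 223 − 113×0.7515

T ≈ 138 °C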